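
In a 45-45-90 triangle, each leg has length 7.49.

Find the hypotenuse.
In a 45-45-90 triangle the sides are in ratio 1 : 1 : √2, so hypotenuse = leg·√2.
Hypotenuse = 7.49·√2 ≈ 7.49·1.41421 ≈ 10.5925

Hypotenuse = 7.49√2 = 10.59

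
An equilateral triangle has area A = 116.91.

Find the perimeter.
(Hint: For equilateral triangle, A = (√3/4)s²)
A = (√3/4)s²  ⇒  s² = 4A/√3 = 4·116.91/√3 = 467.64/1.73205 ≈ 269.992
s ≈ √269.992 ≈ 16.4314
Perimeter = 3s ≈ 3·16.4314 ≈ 49.2943

Perimeter = 49.29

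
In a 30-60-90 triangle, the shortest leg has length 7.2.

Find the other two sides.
In a 30-60-90 triangle the sides are in ratio 1 : √3 : 2 (short leg : long leg : hypotenuse).
Long leg = 7.2·√3 ≈ 7.2·1.73205 ≈ 12.4708
Hypotenuse = 2·7.2 = 14.4

Long leg = 7.2√3 = 12.47, Hypotenuse = 14.4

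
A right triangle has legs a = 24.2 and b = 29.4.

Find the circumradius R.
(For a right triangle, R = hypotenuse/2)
Hypotenuse c = √(a² + b²) = √(585.64 + 864.36) = √1450 ≈ 38.0789
R = c/2 ≈ 38.0789/2 ≈ 19.0394

R = 19.04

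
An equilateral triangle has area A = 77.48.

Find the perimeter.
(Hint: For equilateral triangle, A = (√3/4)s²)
A = (√3/4)s²  ⇒  s² = 4A/√3 = 4·77.48/√3 = 309.92/1.73205 ≈ 178.932
s ≈ √178.932 ≈ 13.3766
Perimeter = 3s ≈ 3·13.3766 ≈ 40.1297

Perimeter = 40.13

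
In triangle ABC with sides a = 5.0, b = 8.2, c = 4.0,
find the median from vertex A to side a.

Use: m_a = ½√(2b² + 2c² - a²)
m_a = ½√(2·8.2² + 2·4.0² − 5.0²) = ½√(2·67.24 + 2·16 − 25) = ½√(134.48 + 32 − 25) = ½√141.48
√141.48 ≈ 11.8945, so m_a ≈ 5.94727

m_a = 5.947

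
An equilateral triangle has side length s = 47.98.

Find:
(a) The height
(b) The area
(a) The height splits the triangle into two 30-60-90 halves: h = s·√3/2 = 47.98·1.73205/2 ≈ 83.1038/2 ≈ 41.5519
(b) Area = (√3/4)·s² = (√3/4)·47.98² = (√3/4)·2302.0804 ≈ 0.433013·2302.0804 ≈ 996.83

Height = 41.55, Area = 996.8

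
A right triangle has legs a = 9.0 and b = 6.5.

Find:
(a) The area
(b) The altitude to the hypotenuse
(a) The legs are perpendicular, so Area = ½·a·b = ½·9.0·6.5 = ½·58.5 = 29.25
(b) Hypotenuse c = √(a² + b²) = √(81 + 42.25) = √123.25 ≈ 11.1018
    Area = ½·c·h_c  ⇒  h_c = 2·Area/c = 58.5/11.1018 ≈ 5.26941

Area = 29.25, h_c = 5.269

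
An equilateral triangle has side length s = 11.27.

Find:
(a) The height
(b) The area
(a) The height splits the triangle into two 30-60-90 halves: h = s·√3/2 = 11.27·1.73205/2 ≈ 19.5202/2 ≈ 9.76011
(b) Area = (√3/4)·s² = (√3/4)·11.27² = (√3/4)·127.0129 ≈ 0.433013·127.0129 ≈ 54.9982

Height = 9.76, Area = 55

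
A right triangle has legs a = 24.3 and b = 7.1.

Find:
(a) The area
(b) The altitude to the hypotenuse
(a) The legs are perpendicular, so Area = ½·a·b = ½·24.3·7.1 = ½·172.53 = 86.265
(b) Hypotenuse c = √(a² + b²) = √(590.49 + 50.41) = √640.9 ≈ 25.316
    Area = ½·c·h_c  ⇒  h_c = 2·Area/c = 172.53/25.316 ≈ 6.81506

Area = 86.265, h_c = 6.815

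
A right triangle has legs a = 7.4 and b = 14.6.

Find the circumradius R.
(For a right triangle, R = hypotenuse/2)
Hypotenuse c = √(a² + b²) = √(54.76 + 213.16) = √267.92 ≈ 16.3683
R = c/2 ≈ 16.3683/2 ≈ 8.18413

R = 8.184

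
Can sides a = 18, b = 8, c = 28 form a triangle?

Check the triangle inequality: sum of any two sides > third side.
a + b vs c: 18 + 8 = 26 ≤ 28  ✗
a + c vs b: 18 + 28 = 46 > 8  ✓
b + c vs a: 8 + 28 = 36 > 18  ✓

No: 18 + 8 = 26 is not > 28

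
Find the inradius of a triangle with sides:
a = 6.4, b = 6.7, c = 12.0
r = Area/s where s is the semi-perimeter.
s = (6.4 + 6.7 + 12.0)/2 = 25.1/2 = 12.55
Area = √(s(s−a)(s−b)(s−c)) = √(12.55·6.15·5.85·0.55) ≈ √248.335 ≈ 15.7586
r ≈ 15.7586/12.55 ≈ 1.25567

r = 1.256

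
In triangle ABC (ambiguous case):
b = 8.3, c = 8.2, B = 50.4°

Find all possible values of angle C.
b/sin(B) = c/sin(C)  ⇒  sin(C) = c·sin(B)/b = 8.2·sin(50.4°)/8.3
sin(50.4°) ≈ 0.770513
sin(C) ≈ 8.2·0.770513/8.3 ≈ 6.31821/8.3 ≈ 0.76123
Candidate 1: C₁ = arcsin(0.76123) ≈ 49.5727°  →  A = 180° − 50.4° − 49.5727° ≈ 80.0273° > 0, valid
Candidate 2: C₂ = 180° − C₁ ≈ 130.427°  →  A = 180° − 50.4° − 130.427° ≈ -0.8273° ≤ 0, not a valid triangle

C = 49.57° (one solution)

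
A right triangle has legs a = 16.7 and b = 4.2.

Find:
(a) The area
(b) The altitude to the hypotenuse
(a) The legs are perpendicular, so Area = ½·a·b = ½·16.7·4.2 = ½·70.14 = 35.07
(b) Hypotenuse c = √(a² + b²) = √(278.89 + 17.64) = √296.53 ≈ 17.22
    Area = ½·c·h_c  ⇒  h_c = 2·Area/c = 70.14/17.22 ≈ 4.07316

Area = 35.07, h_c = 4.073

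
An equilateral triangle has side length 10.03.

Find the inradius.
r = Area/s with s the semi-perimeter.
Area = (√3/4)·10.03² = (√3/4)·100.6009 ≈ 0.433013·100.6009 ≈ 43.5615
s = 3·10.03/2 = 15.045
r ≈ 43.5615/15.045 ≈ 2.89541
(Equivalently r = side/(2√3) = 10.03/3.4641 ≈ 2.89541.)

r = 2.895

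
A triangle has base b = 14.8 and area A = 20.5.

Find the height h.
A = ½·b·h  ⇒  h = 2A/b = 2·20.5/14.8 = 41/14.8 ≈ 2.77027

h = 2.77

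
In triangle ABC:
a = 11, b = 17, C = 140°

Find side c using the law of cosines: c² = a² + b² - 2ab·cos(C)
c² = 11² + 17² − 2·11·17·cos(140°)
cos(140°) ≈ -0.766044
c² ≈ 121 + 289 − 374·(-0.766044) ≈ 410 + 286.501 ≈ 696.501
c ≈ √696.501 ≈ 26.3913

c = 26.39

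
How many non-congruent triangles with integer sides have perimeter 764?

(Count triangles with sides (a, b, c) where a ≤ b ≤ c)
Let a ≤ b ≤ c with a + b + c = 764. The only binding inequality is a + b > c, i.e. 764 − c > c, so c < 764/2; and c ≥ 764/3 since c is the largest side.
So 255 ≤ c ≤ 381. For each c, b runs from ⌈(764 − c)/2⌉ up to c (then a = 764 − b − c satisfies 1 ≤ a ≤ b automatically), giving c − ⌈(764 − c)/2⌉ + 1 choices.
Summing over c: 1 + 3 + 4 + 6 + … + 189 + 190  (127 terms, c = 255, …, 381) = 12160
Check (closed form: nearest integer to p²/48 for even p, (p+3)²/48 for odd p): 764²/48 = 583696/48 ≈ 12160.33 → 12160

12160 triangles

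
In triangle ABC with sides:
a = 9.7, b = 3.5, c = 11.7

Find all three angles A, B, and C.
Law of cosines for each angle (a² = 94.09, b² = 12.25, c² = 136.89):
cos(A) = (b² + c² − a²)/(2bc) = (12.25 + 136.89 − 94.09)/(2·3.5·11.7) = 55.05/81.9 ≈ 0.672161  ⇒  A ≈ 47.7659°
cos(B) = (a² + c² − b²)/(2ac) = (94.09 + 136.89 − 12.25)/(2·9.7·11.7) = 218.73/226.98 ≈ 0.963653  ⇒  B ≈ 15.4951°
cos(C) = (a² + b² − c²)/(2ab) = (94.09 + 12.25 − 136.89)/(2·9.7·3.5) = -30.55/67.9 ≈ -0.449926  ⇒  C ≈ 116.739°
Check: A + B + C ≈ 180°

A = 47.77°, B = 15.5°, C = 116.7°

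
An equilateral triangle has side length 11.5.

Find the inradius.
r = Area/s with s the semi-perimeter.
Area = (√3/4)·11.5² = (√3/4)·132.25 ≈ 0.433013·132.25 ≈ 57.2659
s = 3·11.5/2 = 17.25
r ≈ 57.2659/17.25 ≈ 3.31976
(Equivalently r = side/(2√3) = 11.5/3.4641 ≈ 3.31976.)

r = 3.32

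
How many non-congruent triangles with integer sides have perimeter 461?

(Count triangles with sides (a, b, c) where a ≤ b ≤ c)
Let a ≤ b ≤ c with a + b + c = 461. The only binding inequality is a + b > c, i.e. 461 − c > c, so c < 461/2; and c ≥ 461/3 since c is the largest side.
So 154 ≤ c ≤ 230. For each c, b runs from ⌈(461 − c)/2⌉ up to c (then a = 461 − b − c satisfies 1 ≤ a ≤ b automatically), giving c − ⌈(461 − c)/2⌉ + 1 choices.
Summing over c: 1 + 3 + 4 + 6 + … + 114 + 115  (77 terms, c = 154, …, 230) = 4485
Check (closed form: nearest integer to p²/48 for even p, (p+3)²/48 for odd p): (461+3)²/48 = 464²/48 = 215296/48 ≈ 4485.33 → 4485

4485 triangles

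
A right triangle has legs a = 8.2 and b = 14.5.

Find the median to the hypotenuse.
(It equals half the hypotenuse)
Hypotenuse c = √(a² + b²) = √(67.24 + 210.25) = √277.49 ≈ 16.658
Median to hypotenuse = c/2 ≈ 16.658/2 ≈ 8.32902

Median = 8.329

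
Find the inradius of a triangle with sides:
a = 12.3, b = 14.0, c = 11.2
r = Area/s where s is the semi-perimeter.
s = (12.3 + 14.0 + 11.2)/2 = 37.5/2 = 18.75
Area = √(s(s−a)(s−b)(s−c)) = √(18.75·6.45·4.75·7.55) ≈ √4337.12 ≈ 65.8568
r ≈ 65.8568/18.75 ≈ 3.51236

r = 3.512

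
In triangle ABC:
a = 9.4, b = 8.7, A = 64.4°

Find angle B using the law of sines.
a/sin(A) = b/sin(B)  ⇒  sin(B) = b·sin(A)/a = 8.7·sin(64.4°)/9.4
sin(64.4°) ≈ 0.901833
sin(B) ≈ 8.7·0.901833/9.4 ≈ 7.84594/9.4 ≈ 0.834675
B = arcsin(0.834675) ≈ 56.582°
(Since b ≤ a we need B ≤ A, so the obtuse alternative 180° − 56.582° ≈ 123.418° is rejected.)

B = 56.58°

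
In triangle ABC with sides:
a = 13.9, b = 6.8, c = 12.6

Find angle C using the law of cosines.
c² = a² + b² − 2ab·cos(C)  ⇒  cos(C) = (a² + b² − c²)/(2ab)
cos(C) = (13.9² + 6.8² − 12.6²)/(2·13.9·6.8) = (193.21 + 46.24 − 158.76)/189.04 = 80.69/189.04 ≈ 0.426841
C = arccos(0.426841) ≈ 64.7328°

C = 64.73°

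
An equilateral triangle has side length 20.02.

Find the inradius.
r = Area/s with s the semi-perimeter.
Area = (√3/4)·20.02² = (√3/4)·400.8004 ≈ 0.433013·400.8004 ≈ 173.552
s = 3·20.02/2 = 30.03
r ≈ 173.552/30.03 ≈ 5.77928
(Equivalently r = side/(2√3) = 20.02/3.4641 ≈ 5.77928.)

r = 5.779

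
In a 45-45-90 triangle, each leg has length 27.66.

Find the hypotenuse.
In a 45-45-90 triangle the sides are in ratio 1 : 1 : √2, so hypotenuse = leg·√2.
Hypotenuse = 27.66·√2 ≈ 27.66·1.41421 ≈ 39.1171

Hypotenuse = 27.66√2 = 39.12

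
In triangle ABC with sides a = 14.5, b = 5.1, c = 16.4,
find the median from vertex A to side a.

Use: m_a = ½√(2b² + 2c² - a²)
m_a = ½√(2·5.1² + 2·16.4² − 14.5²) = ½√(2·26.01 + 2·268.96 − 210.25) = ½√(52.02 + 537.92 − 210.25) = ½√379.69
√379.69 ≈ 19.4856, so m_a ≈ 9.74282

m_a = 9.743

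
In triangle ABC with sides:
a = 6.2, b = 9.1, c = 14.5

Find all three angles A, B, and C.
Law of cosines for each angle (a² = 38.44, b² = 82.81, c² = 210.25):
cos(A) = (b² + c² − a²)/(2bc) = (82.81 + 210.25 − 38.44)/(2·9.1·14.5) = 254.62/263.9 ≈ 0.964835  ⇒  A ≈ 15.2396°
cos(B) = (a² + c² − b²)/(2ac) = (38.44 + 210.25 − 82.81)/(2·6.2·14.5) = 165.88/179.8 ≈ 0.922581  ⇒  B ≈ 22.6937°
cos(C) = (a² + b² − c²)/(2ab) = (38.44 + 82.81 − 210.25)/(2·6.2·9.1) = -89/112.84 ≈ -0.788727  ⇒  C ≈ 142.067°
Check: A + B + C ≈ 180°

A = 15.24°, B = 22.69°, C = 142.1°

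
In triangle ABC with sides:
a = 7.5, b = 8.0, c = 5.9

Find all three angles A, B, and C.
Law of cosines for each angle (a² = 56.25, b² = 64, c² = 34.81):
cos(A) = (b² + c² − a²)/(2bc) = (64 + 34.81 − 56.25)/(2·8.0·5.9) = 42.56/94.4 ≈ 0.450847  ⇒  A ≈ 63.2019°
cos(B) = (a² + c² − b²)/(2ac) = (56.25 + 34.81 − 64)/(2·7.5·5.9) = 27.06/88.5 ≈ 0.305763  ⇒  B ≈ 72.1959°
cos(C) = (a² + b² − c²)/(2ab) = (56.25 + 64 − 34.81)/(2·7.5·8.0) = 85.44/120 ≈ 0.712  ⇒  C ≈ 44.6021°
Check: A + B + C ≈ 180°

A = 63.2°, B = 72.2°, C = 44.6°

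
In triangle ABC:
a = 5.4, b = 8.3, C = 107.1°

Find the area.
Two sides and the included angle (SAS): A = ½·a·b·sin(C) = ½·5.4·8.3·sin(107.1°)
sin(107.1°) ≈ 0.955793
A ≈ ½·44.82·0.955793 = 22.41·0.955793 ≈ 21.4193

Area = 21.42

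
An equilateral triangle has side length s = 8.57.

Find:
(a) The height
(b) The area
(a) The height splits the triangle into two 30-60-90 halves: h = s·√3/2 = 8.57·1.73205/2 ≈ 14.8437/2 ≈ 7.42184
(b) Area = (√3/4)·s² = (√3/4)·8.57² = (√3/4)·73.4449 ≈ 0.433013·73.4449 ≈ 31.8026

Height = 7.422, Area = 31.8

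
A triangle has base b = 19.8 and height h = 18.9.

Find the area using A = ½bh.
A = ½·b·h = ½·19.8·18.9 = ½·374.22 = 187.11

Area = 187.11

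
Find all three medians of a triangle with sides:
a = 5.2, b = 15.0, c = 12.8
Median formula: m_a = ½√(2b² + 2c² − a²) (and cyclically). a² = 27.04, b² = 225, c² = 163.84.
m_a = ½√(2·225 + 2·163.84 − 27.04) = ½√750.64 ≈ ½·27.3978 ≈ 13.6989
m_b = ½√(2·27.04 + 2·163.84 − 225) = ½√156.76 ≈ ½·12.5204 ≈ 6.26019
m_c = ½√(2·27.04 + 2·225 − 163.84) = ½√340.24 ≈ ½·18.4456 ≈ 9.2228

m_a = 13.7, m_b = 6.26, m_c = 9.223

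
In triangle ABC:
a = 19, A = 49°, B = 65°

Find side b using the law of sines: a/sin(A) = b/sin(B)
a/sin(A) = b/sin(B)  ⇒  b = a·sin(B)/sin(A) = 19·sin(65°)/sin(49°)
sin(65°) ≈ 0.906308, sin(49°) ≈ 0.75471
b ≈ 19·0.906308/0.75471 ≈ 17.2198/0.75471 ≈ 22.8165

b = 22.82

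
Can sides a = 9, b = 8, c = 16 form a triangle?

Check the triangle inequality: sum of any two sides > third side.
a + b vs c: 9 + 8 = 17 > 16  ✓
a + c vs b: 9 + 16 = 25 > 8  ✓
b + c vs a: 8 + 16 = 24 > 9  ✓

Yes, triangle inequality satisfied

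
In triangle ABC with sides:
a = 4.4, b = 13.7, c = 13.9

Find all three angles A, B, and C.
Law of cosines for each angle (a² = 19.36, b² = 187.69, c² = 193.21):
cos(A) = (b² + c² − a²)/(2bc) = (187.69 + 193.21 − 19.36)/(2·13.7·13.9) = 361.54/380.86 ≈ 0.949273  ⇒  A ≈ 18.3279°
cos(B) = (a² + c² − b²)/(2ac) = (19.36 + 193.21 − 187.69)/(2·4.4·13.9) = 24.88/122.32 ≈ 0.203401  ⇒  B ≈ 78.2641°
cos(C) = (a² + b² − c²)/(2ab) = (19.36 + 187.69 − 193.21)/(2·4.4·13.7) = 13.84/120.56 ≈ 0.114798  ⇒  C ≈ 83.408°
Check: A + B + C ≈ 180°

A = 18.33°, B = 78.26°, C = 83.41°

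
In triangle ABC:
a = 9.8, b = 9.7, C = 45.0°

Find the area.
Two sides and the included angle (SAS): A = ½·a·b·sin(C) = ½·9.8·9.7·sin(45.0°)
sin(45.0°) ≈ 0.707107
A ≈ ½·95.06·0.707107 = 47.53·0.707107 ≈ 33.6088

Area = 33.61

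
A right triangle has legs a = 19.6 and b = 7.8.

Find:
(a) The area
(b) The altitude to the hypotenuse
(a) The legs are perpendicular, so Area = ½·a·b = ½·19.6·7.8 = ½·152.88 = 76.44
(b) Hypotenuse c = √(a² + b²) = √(384.16 + 60.84) = √445 ≈ 21.095
    Area = ½·c·h_c  ⇒  h_c = 2·Area/c = 152.88/21.095 ≈ 7.24721

Area = 76.44, h_c = 7.247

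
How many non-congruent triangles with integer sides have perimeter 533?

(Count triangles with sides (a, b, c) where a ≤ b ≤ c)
Let a ≤ b ≤ c with a + b + c = 533. The only binding inequality is a + b > c, i.e. 533 − c > c, so c < 533/2; and c ≥ 533/3 since c is the largest side.
So 178 ≤ c ≤ 266. For each c, b runs from ⌈(533 − c)/2⌉ up to c (then a = 533 − b − c satisfies 1 ≤ a ≤ b automatically), giving c − ⌈(533 − c)/2⌉ + 1 choices.
Summing over c: 1 + 3 + 4 + 6 + … + 132 + 133  (89 terms, c = 178, …, 266) = 5985
Check (closed form: nearest integer to p²/48 for even p, (p+3)²/48 for odd p): (533+3)²/48 = 536²/48 = 287296/48 ≈ 5985.33 → 5985

5985 triangles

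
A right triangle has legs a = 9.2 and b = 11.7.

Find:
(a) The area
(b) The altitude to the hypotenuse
(a) The legs are perpendicular, so Area = ½·a·b = ½·9.2·11.7 = ½·107.64 = 53.82
(b) Hypotenuse c = √(a² + b²) = √(84.64 + 136.89) = √221.53 ≈ 14.8839
    Area = ½·c·h_c  ⇒  h_c = 2·Area/c = 107.64/14.8839 ≈ 7.23198

Area = 53.82, h_c = 7.232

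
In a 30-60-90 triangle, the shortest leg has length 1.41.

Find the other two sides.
In a 30-60-90 triangle the sides are in ratio 1 : √3 : 2 (short leg : long leg : hypotenuse).
Long leg = 1.41·√3 ≈ 1.41·1.73205 ≈ 2.44219
Hypotenuse = 2·1.41 = 2.82

Long leg = 1.41√3 = 2.442, Hypotenuse = 2.82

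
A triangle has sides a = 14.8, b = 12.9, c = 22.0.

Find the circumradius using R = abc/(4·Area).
First find the area with Heron's formula.
s = (14.8 + 12.9 + 22.0)/2 = 24.85
Area = √(s(s−a)(s−b)(s−c)) = √(24.85·10.05·11.95·2.85) ≈ √8505.61 ≈ 92.2258
abc = 14.8·12.9·22.0 = 4200.24
R = abc/(4·Area) ≈ 4200.24/(4·92.2258) = 4200.24/368.903 ≈ 11.3857

R = 11.39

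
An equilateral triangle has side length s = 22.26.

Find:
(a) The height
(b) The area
(a) The height splits the triangle into two 30-60-90 halves: h = s·√3/2 = 22.26·1.73205/2 ≈ 38.5555/2 ≈ 19.2777
(b) Area = (√3/4)·s² = (√3/4)·22.26² = (√3/4)·495.5076 ≈ 0.433013·495.5076 ≈ 214.561

Height = 19.28, Area = 214.6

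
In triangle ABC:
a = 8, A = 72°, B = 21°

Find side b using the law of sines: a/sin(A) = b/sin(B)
a/sin(A) = b/sin(B)  ⇒  b = a·sin(B)/sin(A) = 8·sin(21°)/sin(72°)
sin(21°) ≈ 0.358368, sin(72°) ≈ 0.951057
b ≈ 8·0.358368/0.951057 ≈ 2.86694/0.951057 ≈ 3.01448

b = 3.014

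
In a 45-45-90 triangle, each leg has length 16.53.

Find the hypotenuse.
In a 45-45-90 triangle the sides are in ratio 1 : 1 : √2, so hypotenuse = leg·√2.
Hypotenuse = 16.53·√2 ≈ 16.53·1.41421 ≈ 23.377

Hypotenuse = 16.53√2 = 23.38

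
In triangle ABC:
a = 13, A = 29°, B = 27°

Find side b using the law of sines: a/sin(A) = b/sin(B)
a/sin(A) = b/sin(B)  ⇒  b = a·sin(B)/sin(A) = 13·sin(27°)/sin(29°)
sin(27°) ≈ 0.45399, sin(29°) ≈ 0.48481
b ≈ 13·0.45399/0.48481 ≈ 5.90188/0.48481 ≈ 12.1736

b = 12.17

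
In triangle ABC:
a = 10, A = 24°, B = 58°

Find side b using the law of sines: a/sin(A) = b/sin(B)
a/sin(A) = b/sin(B)  ⇒  b = a·sin(B)/sin(A) = 10·sin(58°)/sin(24°)
sin(58°) ≈ 0.848048, sin(24°) ≈ 0.406737
b ≈ 10·0.848048/0.406737 ≈ 8.48048/0.406737 ≈ 20.8501

b = 20.85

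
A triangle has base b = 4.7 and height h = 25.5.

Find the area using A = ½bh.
A = ½·b·h = ½·4.7·25.5 = ½·119.85 = 59.925

Area = 59.925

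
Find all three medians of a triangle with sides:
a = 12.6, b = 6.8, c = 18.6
Median formula: m_a = ½√(2b² + 2c² − a²) (and cyclically). a² = 158.76, b² = 46.24, c² = 345.96.
m_a = ½√(2·46.24 + 2·345.96 − 158.76) = ½√625.64 ≈ ½·25.0128 ≈ 12.5064
m_b = ½√(2·158.76 + 2·345.96 − 46.24) = ½√963.2 ≈ ½·31.0355 ≈ 15.5177
m_c = ½√(2·158.76 + 2·46.24 − 345.96) = ½√64.04 ≈ ½·8.0025 ≈ 4.00125

m_a = 12.51, m_b = 15.52, m_c = 4.001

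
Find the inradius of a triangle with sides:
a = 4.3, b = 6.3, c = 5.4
r = Area/s where s is the semi-perimeter.
s = (4.3 + 6.3 + 5.4)/2 = 16/2 = 8
Area = √(s(s−a)(s−b)(s−c)) = √(8·3.7·1.7·2.6) ≈ √130.832 ≈ 11.4382
r ≈ 11.4382/8 ≈ 1.42977

r = 1.43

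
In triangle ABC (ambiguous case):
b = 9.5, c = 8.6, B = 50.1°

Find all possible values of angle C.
b/sin(B) = c/sin(C)  ⇒  sin(C) = c·sin(B)/b = 8.6·sin(50.1°)/9.5
sin(50.1°) ≈ 0.767165
sin(C) ≈ 8.6·0.767165/9.5 ≈ 6.59762/9.5 ≈ 0.694486
Candidate 1: C₁ = arcsin(0.694486) ≈ 43.9863°  →  A = 180° − 50.1° − 43.9863° ≈ 85.9137° > 0, valid
Candidate 2: C₂ = 180° − C₁ ≈ 136.014°  →  A = 180° − 50.1° − 136.014° ≈ -6.1137° ≤ 0, not a valid triangle

C = 43.99° (one solution)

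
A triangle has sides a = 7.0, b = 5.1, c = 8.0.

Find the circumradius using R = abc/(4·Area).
First find the area with Heron's formula.
s = (7.0 + 5.1 + 8.0)/2 = 10.05
Area = √(s(s−a)(s−b)(s−c)) = √(10.05·3.05·4.95·2.05) ≈ √311.046 ≈ 17.6365
abc = 7.0·5.1·8.0 = 285.6
R = abc/(4·Area) ≈ 285.6/(4·17.6365) = 285.6/70.546 ≈ 4.04842

R = 4.048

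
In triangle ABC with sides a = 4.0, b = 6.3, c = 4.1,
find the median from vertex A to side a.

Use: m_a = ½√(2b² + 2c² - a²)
m_a = ½√(2·6.3² + 2·4.1² − 4.0²) = ½√(2·39.69 + 2·16.81 − 16) = ½√(79.38 + 33.62 − 16) = ½√97
√97 ≈ 9.84886, so m_a ≈ 4.92443

m_a = 4.924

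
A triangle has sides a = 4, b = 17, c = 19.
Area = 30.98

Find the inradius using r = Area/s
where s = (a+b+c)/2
s = (4 + 17 + 19)/2 = 40/2 = 20
r = Area/s = 30.98/20 ≈ 1.549

r = 1.549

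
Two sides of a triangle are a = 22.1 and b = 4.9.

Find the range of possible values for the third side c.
Triangle inequality: |a − b| < c < a + b
|a − b| = |22.1 − 4.9| = 17.2
a + b = 22.1 + 4.9 = 27

17.2 < c < 27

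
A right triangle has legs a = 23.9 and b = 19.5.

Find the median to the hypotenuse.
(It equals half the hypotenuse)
Hypotenuse c = √(a² + b²) = √(571.21 + 380.25) = √951.46 ≈ 30.8457
Median to hypotenuse = c/2 ≈ 30.8457/2 ≈ 15.4229

Median = 15.42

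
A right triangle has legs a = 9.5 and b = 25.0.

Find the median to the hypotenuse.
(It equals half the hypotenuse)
Hypotenuse c = √(a² + b²) = √(90.25 + 625) = √715.25 ≈ 26.7442
Median to hypotenuse = c/2 ≈ 26.7442/2 ≈ 13.3721

Median = 13.37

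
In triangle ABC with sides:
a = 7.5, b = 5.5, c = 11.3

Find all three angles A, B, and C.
Law of cosines for each angle (a² = 56.25, b² = 30.25, c² = 127.69):
cos(A) = (b² + c² − a²)/(2bc) = (30.25 + 127.69 − 56.25)/(2·5.5·11.3) = 101.69/124.3 ≈ 0.818101  ⇒  A ≈ 35.1048°
cos(B) = (a² + c² − b²)/(2ac) = (56.25 + 127.69 − 30.25)/(2·7.5·11.3) = 153.69/169.5 ≈ 0.906726  ⇒  B ≈ 24.9433°
cos(C) = (a² + b² − c²)/(2ab) = (56.25 + 30.25 − 127.69)/(2·7.5·5.5) = -41.19/82.5 ≈ -0.499273  ⇒  C ≈ 119.952°
Check: A + B + C ≈ 180°

A = 35.1°, B = 24.94°, C = 120°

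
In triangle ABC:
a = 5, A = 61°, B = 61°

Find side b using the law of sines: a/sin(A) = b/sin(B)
a/sin(A) = b/sin(B)  ⇒  b = a·sin(B)/sin(A) = 5·sin(61°)/sin(61°)
sin(61°) ≈ 0.87462, sin(61°) ≈ 0.87462
b ≈ 5·0.87462/0.87462 ≈ 4.3731/0.87462 ≈ 5

b = 5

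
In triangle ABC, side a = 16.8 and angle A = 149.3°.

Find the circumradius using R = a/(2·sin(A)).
R = a/(2·sin(A)) = 16.8/(2·sin(149.3°))
sin(149.3°) ≈ 0.510543
R ≈ 16.8/(2·0.510543) = 16.8/1.02109 ≈ 16.4531

R = 16.45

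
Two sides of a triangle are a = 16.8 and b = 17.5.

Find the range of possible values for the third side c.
Triangle inequality: |a − b| < c < a + b
|a − b| = |16.8 − 17.5| = 0.7
a + b = 16.8 + 17.5 = 34.3

0.7 < c < 34.3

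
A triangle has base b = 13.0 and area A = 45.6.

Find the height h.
A = ½·b·h  ⇒  h = 2A/b = 2·45.6/13.0 = 91.2/13.0 ≈ 7.01538

h = 7.015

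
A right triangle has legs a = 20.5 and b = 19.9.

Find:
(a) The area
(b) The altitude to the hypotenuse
(a) The legs are perpendicular, so Area = ½·a·b = ½·20.5·19.9 = ½·407.95 = 203.975
(b) Hypotenuse c = √(a² + b²) = √(420.25 + 396.01) = √816.26 ≈ 28.5703
    Area = ½·c·h_c  ⇒  h_c = 2·Area/c = 407.95/28.5703 ≈ 14.2788

Area = 203.975, h_c = 14.28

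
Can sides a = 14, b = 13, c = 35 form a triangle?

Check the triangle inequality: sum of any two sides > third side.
a + b vs c: 14 + 13 = 27 ≤ 35  ✗
a + c vs b: 14 + 35 = 49 > 13  ✓
b + c vs a: 13 + 35 = 48 > 14  ✓

No: 14 + 13 = 27 is not > 35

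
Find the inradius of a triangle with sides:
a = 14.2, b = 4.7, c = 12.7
r = Area/s where s is the semi-perimeter.
s = (14.2 + 4.7 + 12.7)/2 = 31.6/2 = 15.8
Area = √(s(s−a)(s−b)(s−c)) = √(15.8·1.6·11.1·3.1) ≈ √869.885 ≈ 29.4938
r ≈ 29.4938/15.8 ≈ 1.8667

r = 1.867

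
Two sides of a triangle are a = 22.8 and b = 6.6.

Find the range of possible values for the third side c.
Triangle inequality: |a − b| < c < a + b
|a − b| = |22.8 − 6.6| = 16.2
a + b = 22.8 + 6.6 = 29.4

16.2 < c < 29.4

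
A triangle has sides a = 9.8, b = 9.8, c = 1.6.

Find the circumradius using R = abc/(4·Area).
First find the area with Heron's formula.
s = (9.8 + 9.8 + 1.6)/2 = 10.6
Area = √(s(s−a)(s−b)(s−c)) = √(10.6·0.8·0.8·9) ≈ √61.056 ≈ 7.81383
abc = 9.8·9.8·1.6 = 153.664
R = abc/(4·Area) ≈ 153.664/(4·7.81383) = 153.664/31.2553 ≈ 4.91641

R = 4.916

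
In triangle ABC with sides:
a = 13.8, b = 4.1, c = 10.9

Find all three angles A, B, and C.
Law of cosines for each angle (a² = 190.44, b² = 16.81, c² = 118.81):
cos(A) = (b² + c² − a²)/(2bc) = (16.81 + 118.81 − 190.44)/(2·4.1·10.9) = -54.82/89.38 ≈ -0.613336  ⇒  A ≈ 127.831°
cos(B) = (a² + c² − b²)/(2ac) = (190.44 + 118.81 − 16.81)/(2·13.8·10.9) = 292.44/300.84 ≈ 0.972078  ⇒  B ≈ 13.5714°
cos(C) = (a² + b² − c²)/(2ab) = (190.44 + 16.81 − 118.81)/(2·13.8·4.1) = 88.44/113.16 ≈ 0.781548  ⇒  C ≈ 38.5974°
Check: A + B + C ≈ 180°

A = 127.8°, B = 13.57°, C = 38.6°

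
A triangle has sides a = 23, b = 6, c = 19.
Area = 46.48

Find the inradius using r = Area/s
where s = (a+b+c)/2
s = (23 + 6 + 19)/2 = 48/2 = 24
r = Area/s = 46.48/24 ≈ 1.93667

r = 1.937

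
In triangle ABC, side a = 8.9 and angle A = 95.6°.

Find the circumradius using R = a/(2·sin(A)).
R = a/(2·sin(A)) = 8.9/(2·sin(95.6°))
sin(95.6°) ≈ 0.995227
R ≈ 8.9/(2·0.995227) = 8.9/1.99045 ≈ 4.47134

R = 4.471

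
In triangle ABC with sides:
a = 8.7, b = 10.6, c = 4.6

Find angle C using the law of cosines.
c² = a² + b² − 2ab·cos(C)  ⇒  cos(C) = (a² + b² − c²)/(2ab)
cos(C) = (8.7² + 10.6² − 4.6²)/(2·8.7·10.6) = (75.69 + 112.36 − 21.16)/184.44 = 166.89/184.44 ≈ 0.904847
C = arccos(0.904847) ≈ 25.1973°

C = 25.2°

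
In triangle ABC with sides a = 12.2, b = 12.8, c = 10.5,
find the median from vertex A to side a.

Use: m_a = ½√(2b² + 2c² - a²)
m_a = ½√(2·12.8² + 2·10.5² − 12.2²) = ½√(2·163.84 + 2·110.25 − 148.84) = ½√(327.68 + 220.5 − 148.84) = ½√399.34
√399.34 ≈ 19.9835, so m_a ≈ 9.99175

m_a = 9.992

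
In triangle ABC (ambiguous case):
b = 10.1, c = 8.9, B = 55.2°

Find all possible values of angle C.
b/sin(B) = c/sin(C)  ⇒  sin(C) = c·sin(B)/b = 8.9·sin(55.2°)/10.1
sin(55.2°) ≈ 0.821149
sin(C) ≈ 8.9·0.821149/10.1 ≈ 7.30823/10.1 ≈ 0.723587
Candidate 1: C₁ = arcsin(0.723587) ≈ 46.3514°  →  A = 180° − 55.2° − 46.3514° ≈ 78.4486° > 0, valid
Candidate 2: C₂ = 180° − C₁ ≈ 133.649°  →  A = 180° − 55.2° − 133.649° ≈ -8.8486° ≤ 0, not a valid triangle

C = 46.35° (one solution)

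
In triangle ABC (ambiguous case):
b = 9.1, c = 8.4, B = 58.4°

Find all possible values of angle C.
b/sin(B) = c/sin(C)  ⇒  sin(C) = c·sin(B)/b = 8.4·sin(58.4°)/9.1
sin(58.4°) ≈ 0.851727
sin(C) ≈ 8.4·0.851727/9.1 ≈ 7.15451/9.1 ≈ 0.786209
Candidate 1: C₁ = arcsin(0.786209) ≈ 51.8327°  →  A = 180° − 58.4° − 51.8327° ≈ 69.7673° > 0, valid
Candidate 2: C₂ = 180° − C₁ ≈ 128.167°  →  A = 180° − 58.4° − 128.167° ≈ -6.5673° ≤ 0, not a valid triangle

C = 51.83° (one solution)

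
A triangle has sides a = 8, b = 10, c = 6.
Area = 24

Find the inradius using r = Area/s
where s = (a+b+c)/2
s = (8 + 10 + 6)/2 = 24/2 = 12
r = Area/s = 24/12 ≈ 2

r = 2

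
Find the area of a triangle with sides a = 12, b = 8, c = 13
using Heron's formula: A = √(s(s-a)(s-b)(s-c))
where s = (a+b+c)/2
s = (12 + 8 + 13)/2 = 33/2 = 16.5
s − a = 4.5, s − b = 8.5, s − c = 3.5
s(s−a)(s−b)(s−c) = 16.5·4.5·8.5·3.5 = 2208.9375
Area = √2208.9375 ≈ 46.9993

s = 16.5, Area = 47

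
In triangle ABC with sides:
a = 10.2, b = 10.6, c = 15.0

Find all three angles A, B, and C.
Law of cosines for each angle (a² = 104.04, b² = 112.36, c² = 225):
cos(A) = (b² + c² − a²)/(2bc) = (112.36 + 225 − 104.04)/(2·10.6·15.0) = 233.32/318 ≈ 0.733711  ⇒  A ≈ 42.8016°
cos(B) = (a² + c² − b²)/(2ac) = (104.04 + 225 − 112.36)/(2·10.2·15.0) = 216.68/306 ≈ 0.708105  ⇒  B ≈ 44.9191°
cos(C) = (a² + b² − c²)/(2ab) = (104.04 + 112.36 − 225)/(2·10.2·10.6) = -8.6/216.24 ≈ -0.0397706  ⇒  C ≈ 92.2793°
Check: A + B + C ≈ 180°

A = 42.8°, B = 44.92°, C = 92.28°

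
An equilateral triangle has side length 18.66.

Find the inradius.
r = Area/s with s the semi-perimeter.
Area = (√3/4)·18.66² = (√3/4)·348.1956 ≈ 0.433013·348.1956 ≈ 150.773
s = 3·18.66/2 = 27.99
r ≈ 150.773/27.99 ≈ 5.38668
(Equivalently r = side/(2√3) = 18.66/3.4641 ≈ 5.38668.)

r = 5.387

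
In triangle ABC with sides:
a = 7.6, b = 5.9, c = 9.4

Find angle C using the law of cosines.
c² = a² + b² − 2ab·cos(C)  ⇒  cos(C) = (a² + b² − c²)/(2ab)
cos(C) = (7.6² + 5.9² − 9.4²)/(2·7.6·5.9) = (57.76 + 34.81 − 88.36)/89.68 = 4.21/89.68 ≈ 0.0469447
C = arccos(0.0469447) ≈ 87.3093°

C = 87.31°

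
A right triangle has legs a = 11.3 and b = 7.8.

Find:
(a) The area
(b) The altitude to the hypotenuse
(a) The legs are perpendicular, so Area = ½·a·b = ½·11.3·7.8 = ½·88.14 = 44.07
(b) Hypotenuse c = √(a² + b²) = √(127.69 + 60.84) = √188.53 ≈ 13.7306
    Area = ½·c·h_c  ⇒  h_c = 2·Area/c = 88.14/13.7306 ≈ 6.41923

Area = 44.07, h_c = 6.419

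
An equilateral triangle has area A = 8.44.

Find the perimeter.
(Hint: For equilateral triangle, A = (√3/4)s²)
A = (√3/4)s²  ⇒  s² = 4A/√3 = 4·8.44/√3 = 33.76/1.73205 ≈ 19.4913
s ≈ √19.4913 ≈ 4.4149
Perimeter = 3s ≈ 3·4.4149 ≈ 13.2447

Perimeter = 13.24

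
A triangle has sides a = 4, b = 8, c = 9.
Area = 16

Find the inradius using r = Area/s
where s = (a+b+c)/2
s = (4 + 8 + 9)/2 = 21/2 = 10.5
r = Area/s = 16/10.5 ≈ 1.52381

r = 1.524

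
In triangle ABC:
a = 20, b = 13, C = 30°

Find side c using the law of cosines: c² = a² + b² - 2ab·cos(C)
c² = 20² + 13² − 2·20·13·cos(30°)
cos(30°) ≈ 0.866025
c² ≈ 400 + 169 − 520·(0.866025) ≈ 569 − 450.333 ≈ 118.667
c ≈ √118.667 ≈ 10.8934

c = 10.89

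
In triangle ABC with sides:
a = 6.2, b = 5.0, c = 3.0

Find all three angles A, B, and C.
Law of cosines for each angle (a² = 38.44, b² = 25, c² = 9):
cos(A) = (b² + c² − a²)/(2bc) = (25 + 9 − 38.44)/(2·5.0·3.0) = -4.44/30 ≈ -0.148  ⇒  A ≈ 98.511°
cos(B) = (a² + c² − b²)/(2ac) = (38.44 + 9 − 25)/(2·6.2·3.0) = 22.44/37.2 ≈ 0.603226  ⇒  B ≈ 52.8987°
cos(C) = (a² + b² − c²)/(2ab) = (38.44 + 25 − 9)/(2·6.2·5.0) = 54.44/62 ≈ 0.878065  ⇒  C ≈ 28.5902°
Check: A + B + C ≈ 180°

A = 98.51°, B = 52.9°, C = 28.59°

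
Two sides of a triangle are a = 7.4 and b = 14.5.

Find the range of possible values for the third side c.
Triangle inequality: |a − b| < c < a + b
|a − b| = |7.4 − 14.5| = 7.1
a + b = 7.4 + 14.5 = 21.9

7.1 < c < 21.9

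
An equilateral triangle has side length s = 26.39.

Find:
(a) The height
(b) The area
(a) The height splits the triangle into two 30-60-90 halves: h = s·√3/2 = 26.39·1.73205/2 ≈ 45.7088/2 ≈ 22.8544
(b) Area = (√3/4)·s² = (√3/4)·26.39² = (√3/4)·696.4321 ≈ 0.433013·696.4321 ≈ 301.564

Height = 22.85, Area = 301.6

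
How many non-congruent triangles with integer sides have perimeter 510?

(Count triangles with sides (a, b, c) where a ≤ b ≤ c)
Let a ≤ b ≤ c with a + b + c = 510. The only binding inequality is a + b > c, i.e. 510 − c > c, so c < 510/2; and c ≥ 510/3 since c is the largest side.
So 170 ≤ c ≤ 254. For each c, b runs from ⌈(510 − c)/2⌉ up to c (then a = 510 − b − c satisfies 1 ≤ a ≤ b automatically), giving c − ⌈(510 − c)/2⌉ + 1 choices.
Summing over c: 1 + 2 + 4 + 5 + … + 125 + 127  (85 terms, c = 170, …, 254) = 5419
Check (closed form: nearest integer to p²/48 for even p, (p+3)²/48 for odd p): 510²/48 = 260100/48 ≈ 5418.75 → 5419

5419 triangles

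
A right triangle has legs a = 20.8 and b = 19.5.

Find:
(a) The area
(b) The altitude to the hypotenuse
(a) The legs are perpendicular, so Area = ½·a·b = ½·20.8·19.5 = ½·405.6 = 202.8
(b) Hypotenuse c = √(a² + b²) = √(432.64 + 380.25) = √812.89 ≈ 28.5112
    Area = ½·c·h_c  ⇒  h_c = 2·Area/c = 405.6/28.5112 ≈ 14.226

Area = 202.8, h_c = 14.23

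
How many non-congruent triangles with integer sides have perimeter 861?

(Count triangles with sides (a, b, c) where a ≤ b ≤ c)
Let a ≤ b ≤ c with a + b + c = 861. The only binding inequality is a + b > c, i.e. 861 − c > c, so c < 861/2; and c ≥ 861/3 since c is the largest side.
So 287 ≤ c ≤ 430. For each c, b runs from ⌈(861 − c)/2⌉ up to c (then a = 861 − b − c satisfies 1 ≤ a ≤ b automatically), giving c − ⌈(861 − c)/2⌉ + 1 choices.
Summing over c: 1 + 2 + 4 + 5 + … + 214 + 215  (144 terms, c = 287, …, 430) = 15552
Check (closed form: nearest integer to p²/48 for even p, (p+3)²/48 for odd p): (861+3)²/48 = 864²/48 = 746496/48 ≈ 15552.00 → 15552

15552 triangles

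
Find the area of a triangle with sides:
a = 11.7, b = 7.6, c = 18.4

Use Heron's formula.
s = (11.7 + 7.6 + 18.4)/2 = 37.7/2 = 18.85
s − a = 7.15, s − b = 11.25, s − c = 0.45
s(s−a)(s−b)(s−c) = 18.85·7.15·11.25·0.45 ≈ 682.311
Area = √682.311 ≈ 26.1211

Area = 26.12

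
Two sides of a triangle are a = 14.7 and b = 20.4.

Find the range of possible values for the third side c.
Triangle inequality: |a − b| < c < a + b
|a − b| = |14.7 − 20.4| = 5.7
a + b = 14.7 + 20.4 = 35.1

5.7 < c < 35.1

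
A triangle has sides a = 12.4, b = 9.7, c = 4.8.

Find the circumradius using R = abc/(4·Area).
First find the area with Heron's formula.
s = (12.4 + 9.7 + 4.8)/2 = 13.45
Area = √(s(s−a)(s−b)(s−c)) = √(13.45·1.05·3.75·8.65) ≈ √458.099 ≈ 21.4032
abc = 12.4·9.7·4.8 = 577.344
R = abc/(4·Area) ≈ 577.344/(4·21.4032) = 577.344/85.613 ≈ 6.74365

R = 6.744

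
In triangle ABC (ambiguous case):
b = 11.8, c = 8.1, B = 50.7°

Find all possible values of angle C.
b/sin(B) = c/sin(C)  ⇒  sin(C) = c·sin(B)/b = 8.1·sin(50.7°)/11.8
sin(50.7°) ≈ 0.77384
sin(C) ≈ 8.1·0.77384/11.8 ≈ 6.26811/11.8 ≈ 0.531195
Candidate 1: C₁ = arcsin(0.531195) ≈ 32.0863°  →  A = 180° − 50.7° − 32.0863° ≈ 97.2137° > 0, valid
Candidate 2: C₂ = 180° − C₁ ≈ 147.914°  →  A = 180° − 50.7° − 147.914° ≈ -18.6137° ≤ 0, not a valid triangle

C = 32.09° (one solution)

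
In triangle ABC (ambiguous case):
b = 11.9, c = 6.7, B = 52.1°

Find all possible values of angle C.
b/sin(B) = c/sin(C)  ⇒  sin(C) = c·sin(B)/b = 6.7·sin(52.1°)/11.9
sin(52.1°) ≈ 0.789084
sin(C) ≈ 6.7·0.789084/11.9 ≈ 5.28686/11.9 ≈ 0.444274
Candidate 1: C₁ = arcsin(0.444274) ≈ 26.3769°  →  A = 180° − 52.1° − 26.3769° ≈ 101.523° > 0, valid
Candidate 2: C₂ = 180° − C₁ ≈ 153.623°  →  A = 180° − 52.1° − 153.623° ≈ -25.7231° ≤ 0, not a valid triangle

C = 26.38° (one solution)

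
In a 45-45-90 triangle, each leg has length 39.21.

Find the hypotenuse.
In a 45-45-90 triangle the sides are in ratio 1 : 1 : √2, so hypotenuse = leg·√2.
Hypotenuse = 39.21·√2 ≈ 39.21·1.41421 ≈ 55.4513

Hypotenuse = 39.21√2 = 55.45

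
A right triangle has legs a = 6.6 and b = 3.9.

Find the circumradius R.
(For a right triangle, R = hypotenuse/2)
Hypotenuse c = √(a² + b²) = √(43.56 + 15.21) = √58.77 ≈ 7.66616
R = c/2 ≈ 7.66616/2 ≈ 3.83308

R = 3.833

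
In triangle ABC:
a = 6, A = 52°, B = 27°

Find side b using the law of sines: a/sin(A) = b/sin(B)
a/sin(A) = b/sin(B)  ⇒  b = a·sin(B)/sin(A) = 6·sin(27°)/sin(52°)
sin(27°) ≈ 0.45399, sin(52°) ≈ 0.788011
b ≈ 6·0.45399/0.788011 ≈ 2.72394/0.788011 ≈ 3.45673

b = 3.457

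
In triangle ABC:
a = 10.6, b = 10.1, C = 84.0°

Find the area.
Two sides and the included angle (SAS): A = ½·a·b·sin(C) = ½·10.6·10.1·sin(84.0°)
sin(84.0°) ≈ 0.994522
A ≈ ½·107.06·0.994522 = 53.53·0.994522 ≈ 53.2368

Area = 53.24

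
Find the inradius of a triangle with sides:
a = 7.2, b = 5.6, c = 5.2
r = Area/s where s is the semi-perimeter.
s = (7.2 + 5.6 + 5.2)/2 = 18/2 = 9
Area = √(s(s−a)(s−b)(s−c)) = √(9·1.8·3.4·3.8) ≈ √209.304 ≈ 14.4673
r ≈ 14.4673/9 ≈ 1.60748

r = 1.607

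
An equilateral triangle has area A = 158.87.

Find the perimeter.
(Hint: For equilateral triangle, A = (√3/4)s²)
A = (√3/4)s²  ⇒  s² = 4A/√3 = 4·158.87/√3 = 635.48/1.73205 ≈ 366.895
s ≈ √366.895 ≈ 19.1545
Perimeter = 3s ≈ 3·19.1545 ≈ 57.4635

Perimeter = 57.46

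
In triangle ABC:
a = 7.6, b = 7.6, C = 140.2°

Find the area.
Two sides and the included angle (SAS): A = ½·a·b·sin(C) = ½·7.6·7.6·sin(140.2°)
sin(140.2°) ≈ 0.64011
A ≈ ½·57.76·0.64011 = 28.88·0.64011 ≈ 18.4864

Area = 18.49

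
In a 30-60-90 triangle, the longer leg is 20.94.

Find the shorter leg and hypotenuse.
In a 30-60-90 triangle the sides are in ratio 1 : √3 : 2, so short leg = long leg/√3 and hypotenuse = 2·(short leg).
Short leg = 20.94/√3 ≈ 20.94/1.73205 ≈ 12.0897
Hypotenuse = 2·12.0897 ≈ 24.1794

Short leg = 12.09, Hypotenuse = 24.18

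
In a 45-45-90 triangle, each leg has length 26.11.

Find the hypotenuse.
In a 45-45-90 triangle the sides are in ratio 1 : 1 : √2, so hypotenuse = leg·√2.
Hypotenuse = 26.11·√2 ≈ 26.11·1.41421 ≈ 36.9251

Hypotenuse = 26.11√2 = 36.93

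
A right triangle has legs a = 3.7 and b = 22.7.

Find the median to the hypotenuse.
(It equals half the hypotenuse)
Hypotenuse c = √(a² + b²) = √(13.69 + 515.29) = √528.98 ≈ 22.9996
Median to hypotenuse = c/2 ≈ 22.9996/2 ≈ 11.4998

Median = 11.5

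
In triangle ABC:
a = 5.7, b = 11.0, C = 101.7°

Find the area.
Two sides and the included angle (SAS): A = ½·a·b·sin(C) = ½·5.7·11.0·sin(101.7°)
sin(101.7°) ≈ 0.979223
A ≈ ½·62.7·0.979223 = 31.35·0.979223 ≈ 30.6986

Area = 30.7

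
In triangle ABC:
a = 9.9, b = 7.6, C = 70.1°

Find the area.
Two sides and the included angle (SAS): A = ½·a·b·sin(C) = ½·9.9·7.6·sin(70.1°)
sin(70.1°) ≈ 0.940288
A ≈ ½·75.24·0.940288 = 37.62·0.940288 ≈ 35.3736

Area = 35.37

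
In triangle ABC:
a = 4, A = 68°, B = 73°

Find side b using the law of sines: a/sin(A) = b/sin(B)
a/sin(A) = b/sin(B)  ⇒  b = a·sin(B)/sin(A) = 4·sin(73°)/sin(68°)
sin(73°) ≈ 0.956305, sin(68°) ≈ 0.927184
b ≈ 4·0.956305/0.927184 ≈ 3.82522/0.927184 ≈ 4.12563

b = 4.126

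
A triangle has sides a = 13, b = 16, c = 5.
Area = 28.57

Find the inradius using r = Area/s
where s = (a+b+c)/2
s = (13 + 16 + 5)/2 = 34/2 = 17
r = Area/s = 28.57/17 ≈ 1.68059

r = 1.681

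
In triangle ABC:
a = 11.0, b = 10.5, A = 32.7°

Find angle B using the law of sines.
a/sin(A) = b/sin(B)  ⇒  sin(B) = b·sin(A)/a = 10.5·sin(32.7°)/11.0
sin(32.7°) ≈ 0.54024
sin(B) ≈ 10.5·0.54024/11.0 ≈ 5.67252/11.0 ≈ 0.515684
B = arcsin(0.515684) ≈ 31.0432°
(Since b ≤ a we need B ≤ A, so the obtuse alternative 180° − 31.0432° ≈ 148.957° is rejected.)

B = 31.04°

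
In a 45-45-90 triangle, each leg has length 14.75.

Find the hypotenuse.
In a 45-45-90 triangle the sides are in ratio 1 : 1 : √2, so hypotenuse = leg·√2.
Hypotenuse = 14.75·√2 ≈ 14.75·1.41421 ≈ 20.8597

Hypotenuse = 14.75√2 = 20.86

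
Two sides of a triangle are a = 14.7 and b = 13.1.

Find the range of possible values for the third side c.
Triangle inequality: |a − b| < c < a + b
|a − b| = |14.7 − 13.1| = 1.6
a + b = 14.7 + 13.1 = 27.8

1.6 < c < 27.8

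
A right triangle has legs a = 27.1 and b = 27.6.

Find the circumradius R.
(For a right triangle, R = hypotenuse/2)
Hypotenuse c = √(a² + b²) = √(734.41 + 761.76) = √1496.17 ≈ 38.6804
R = c/2 ≈ 38.6804/2 ≈ 19.3402

R = 19.34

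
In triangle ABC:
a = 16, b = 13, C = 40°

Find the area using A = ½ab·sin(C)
A = ½·a·b·sin(C) = ½·16·13·sin(40°)
sin(40°) ≈ 0.642788
A ≈ ½·208·0.642788 = 104·0.642788 ≈ 66.8499

Area = 66.85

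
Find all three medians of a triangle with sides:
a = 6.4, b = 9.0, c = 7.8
Median formula: m_a = ½√(2b² + 2c² − a²) (and cyclically). a² = 40.96, b² = 81, c² = 60.84.
m_a = ½√(2·81 + 2·60.84 − 40.96) = ½√242.72 ≈ ½·15.5795 ≈ 7.78974
m_b = ½√(2·40.96 + 2·60.84 − 81) = ½√122.6 ≈ ½·11.0725 ≈ 5.53624
m_c = ½√(2·40.96 + 2·81 − 60.84) = ½√183.08 ≈ ½·13.5307 ≈ 6.76535

m_a = 7.79, m_b = 5.536, m_c = 6.765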